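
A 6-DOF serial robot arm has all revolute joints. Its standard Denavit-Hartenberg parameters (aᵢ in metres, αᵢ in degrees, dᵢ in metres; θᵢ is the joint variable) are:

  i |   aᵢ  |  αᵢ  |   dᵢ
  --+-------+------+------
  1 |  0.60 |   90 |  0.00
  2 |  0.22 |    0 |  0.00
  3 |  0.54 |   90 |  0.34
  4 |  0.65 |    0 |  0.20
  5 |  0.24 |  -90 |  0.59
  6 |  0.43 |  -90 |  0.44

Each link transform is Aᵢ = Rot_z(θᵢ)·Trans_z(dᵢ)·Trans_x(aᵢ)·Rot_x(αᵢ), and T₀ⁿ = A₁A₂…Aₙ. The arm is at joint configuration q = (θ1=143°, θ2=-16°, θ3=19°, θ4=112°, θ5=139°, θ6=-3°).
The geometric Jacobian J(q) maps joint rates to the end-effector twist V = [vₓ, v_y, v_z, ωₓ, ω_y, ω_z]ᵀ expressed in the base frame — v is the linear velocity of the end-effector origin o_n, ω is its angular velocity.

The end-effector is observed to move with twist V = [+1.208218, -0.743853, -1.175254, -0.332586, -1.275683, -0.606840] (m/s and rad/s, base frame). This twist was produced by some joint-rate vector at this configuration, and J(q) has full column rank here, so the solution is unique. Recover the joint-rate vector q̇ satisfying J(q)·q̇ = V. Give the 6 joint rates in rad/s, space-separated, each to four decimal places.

o_n = [-0.9763, 0.9442, -0.8461]
J₁: ẑ×o_n = [-0.9442, -0.9763, 0.0000], ω = ẑ
J2: z=[0.6018, 0.7986, 0.0000] o=[-0.4792, 0.3611, 0.0000] → [-0.6758, 0.5092, 0.7479, 0.6018, 0.7986, 0.0000]
J3: z=[0.6018, 0.7986, 0.0000] o=[-0.6481, 0.4884, -0.0606] → [-0.6273, 0.4727, 0.5364, 0.6018, 0.7986, 0.0000]
J4: z=[-0.0418, 0.0315, -0.9986] o=[-0.8741, 1.0844, -0.0324] → [-0.1657, 0.0680, 0.0091, -0.0418, 0.0315, -0.9986]
J5: z=[-0.0418, 0.0315, -0.9986] o=[-0.3256, 1.4257, -0.2448] → [-0.4998, 0.6247, 0.0406, -0.0418, 0.0315, -0.9986]
J6: z=[-0.9500, 0.3082, 0.0495] o=[-0.4245, 1.2161, -0.8381] → [0.0110, -0.0349, 0.4284, -0.9500, 0.3082, 0.0495]
q̇ = J⁺·V = [-0.1970, -0.8270, -0.5720, 0.9040, -0.5210, -0.5530]

-0.1970 -0.8270 -0.5720 0.9040 -0.5210 -0.5530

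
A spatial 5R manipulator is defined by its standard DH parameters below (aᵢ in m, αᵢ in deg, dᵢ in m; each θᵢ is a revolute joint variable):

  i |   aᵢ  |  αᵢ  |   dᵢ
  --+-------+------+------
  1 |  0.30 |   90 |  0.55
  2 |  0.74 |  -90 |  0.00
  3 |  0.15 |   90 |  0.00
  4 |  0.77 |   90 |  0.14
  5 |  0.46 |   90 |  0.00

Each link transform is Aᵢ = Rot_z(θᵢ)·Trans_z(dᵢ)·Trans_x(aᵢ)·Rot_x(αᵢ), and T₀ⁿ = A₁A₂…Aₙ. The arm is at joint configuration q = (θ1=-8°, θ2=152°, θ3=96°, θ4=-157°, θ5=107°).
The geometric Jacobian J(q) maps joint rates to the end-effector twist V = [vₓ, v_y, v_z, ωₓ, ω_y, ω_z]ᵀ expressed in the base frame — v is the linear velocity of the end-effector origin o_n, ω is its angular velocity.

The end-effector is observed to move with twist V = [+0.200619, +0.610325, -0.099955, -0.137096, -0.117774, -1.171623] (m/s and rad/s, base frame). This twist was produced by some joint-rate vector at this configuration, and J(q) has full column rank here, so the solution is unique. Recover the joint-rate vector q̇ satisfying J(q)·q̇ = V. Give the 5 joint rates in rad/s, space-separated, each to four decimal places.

-0.7060 -0.2510 -0.4110 -0.1530 0.9540

o_n = [-0.8303, -0.2590, 1.4088]
J₁: ẑ×o_n = [0.2590, -0.8303, 0.0000], ω = ẑ
J2: z=[-0.1392, -0.9903, 0.0000] o=[0.2971, -0.0418, 0.5500] → [-0.8504, 0.1195, -1.0862, -0.1392, -0.9903, 0.0000]
J3: z=[-0.4649, 0.0653, -0.8829] o=[-0.3499, 0.0492, 0.8974] → [-0.2387, 0.6618, 0.1746, -0.4649, 0.0653, -0.8829]
J4: z=[-0.8550, 0.2257, 0.4669] o=[-0.3155, 0.1950, 0.8900] → [0.3290, 0.2031, 0.5043, -0.8550, 0.2257, 0.4669]
J5: z=[-0.5177, -0.3196, -0.7936] o=[-0.4582, -0.4820, 1.2558] → [0.1281, 0.3745, -0.2344, -0.5177, -0.3196, -0.7936]
q̇ = J⁺·V = [-0.7060, -0.2510, -0.4110, -0.1530, 0.9540]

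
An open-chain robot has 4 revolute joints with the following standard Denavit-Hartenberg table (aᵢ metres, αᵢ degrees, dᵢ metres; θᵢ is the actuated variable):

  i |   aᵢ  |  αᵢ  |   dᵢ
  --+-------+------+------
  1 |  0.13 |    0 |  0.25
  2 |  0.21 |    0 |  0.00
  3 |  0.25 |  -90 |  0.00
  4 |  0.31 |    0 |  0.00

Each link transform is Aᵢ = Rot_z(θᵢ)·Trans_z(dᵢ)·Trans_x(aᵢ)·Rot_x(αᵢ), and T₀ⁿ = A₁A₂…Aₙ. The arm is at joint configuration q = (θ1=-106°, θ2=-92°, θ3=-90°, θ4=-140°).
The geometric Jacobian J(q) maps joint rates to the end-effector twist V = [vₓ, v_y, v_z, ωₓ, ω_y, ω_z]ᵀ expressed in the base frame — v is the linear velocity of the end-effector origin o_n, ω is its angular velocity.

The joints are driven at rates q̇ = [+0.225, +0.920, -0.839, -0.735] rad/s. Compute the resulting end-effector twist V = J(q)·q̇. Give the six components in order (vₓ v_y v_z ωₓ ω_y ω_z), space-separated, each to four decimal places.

-0.0951 -0.3749 -0.1745 0.6990 -0.2271 0.3060

o_n = [-0.2317, -0.0482, 0.4493]
J₁: ẑ×o_n = [0.0482, -0.2317, 0.0000], ω = ẑ
J2: z=[0.0000, 0.0000, 1.0000] o=[-0.0358, -0.1250, 0.2500] → [-0.0768, -0.1959, 0.0000, 0.0000, 0.0000, 1.0000]
J3: z=[0.0000, 0.0000, 1.0000] o=[-0.2356, -0.0601, 0.2500] → [-0.0119, 0.0039, 0.0000, 0.0000, 0.0000, 1.0000]
J4: z=[-0.9511, 0.3090, 0.0000] o=[-0.1583, 0.1777, 0.2500] → [0.0616, 0.1895, 0.2375, -0.9511, 0.3090, 0.0000]
V = J·q̇ = [-0.0951, -0.3749, -0.1745, 0.6990, -0.2271, 0.3060]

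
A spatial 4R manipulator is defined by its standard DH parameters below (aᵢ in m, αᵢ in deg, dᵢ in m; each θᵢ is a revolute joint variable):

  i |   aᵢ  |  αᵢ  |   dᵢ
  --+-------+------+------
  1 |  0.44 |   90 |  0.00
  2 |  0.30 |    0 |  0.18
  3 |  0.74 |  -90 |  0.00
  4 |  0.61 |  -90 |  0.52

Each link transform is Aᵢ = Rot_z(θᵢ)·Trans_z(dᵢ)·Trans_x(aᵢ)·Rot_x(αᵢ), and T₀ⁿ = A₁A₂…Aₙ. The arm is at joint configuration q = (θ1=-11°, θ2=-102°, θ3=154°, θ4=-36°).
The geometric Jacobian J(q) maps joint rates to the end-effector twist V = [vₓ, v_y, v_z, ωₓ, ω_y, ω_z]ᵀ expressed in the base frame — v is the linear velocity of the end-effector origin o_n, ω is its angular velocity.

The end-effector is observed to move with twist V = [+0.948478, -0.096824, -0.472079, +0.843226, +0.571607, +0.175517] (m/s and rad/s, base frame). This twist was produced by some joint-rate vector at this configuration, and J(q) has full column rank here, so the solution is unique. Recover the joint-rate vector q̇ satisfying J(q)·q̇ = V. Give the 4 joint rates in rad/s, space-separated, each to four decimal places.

o_n = [0.6112, -0.6674, 0.9987]
J₁: ẑ×o_n = [0.6674, 0.6112, -0.0000], ω = ẑ
J2: z=[-0.1908, -0.9816, 0.0000] o=[0.4319, -0.0840, 0.0000] → [-0.9804, 0.1906, 0.2873, -0.1908, -0.9816, 0.0000]
J3: z=[-0.1908, -0.9816, 0.0000] o=[0.3363, -0.2487, -0.2934] → [-1.2684, 0.2466, 0.3497, -0.1908, -0.9816, 0.0000]
J4: z=[-0.7735, 0.1504, 0.6157] o=[0.7836, -0.3357, 0.2897] → [0.3109, 0.4423, 0.2825, -0.7735, 0.1504, 0.6157]
q̇ = J⁺·V = [0.7370, -0.6100, -0.1120, -0.9120]

0.7370 -0.6100 -0.1120 -0.9120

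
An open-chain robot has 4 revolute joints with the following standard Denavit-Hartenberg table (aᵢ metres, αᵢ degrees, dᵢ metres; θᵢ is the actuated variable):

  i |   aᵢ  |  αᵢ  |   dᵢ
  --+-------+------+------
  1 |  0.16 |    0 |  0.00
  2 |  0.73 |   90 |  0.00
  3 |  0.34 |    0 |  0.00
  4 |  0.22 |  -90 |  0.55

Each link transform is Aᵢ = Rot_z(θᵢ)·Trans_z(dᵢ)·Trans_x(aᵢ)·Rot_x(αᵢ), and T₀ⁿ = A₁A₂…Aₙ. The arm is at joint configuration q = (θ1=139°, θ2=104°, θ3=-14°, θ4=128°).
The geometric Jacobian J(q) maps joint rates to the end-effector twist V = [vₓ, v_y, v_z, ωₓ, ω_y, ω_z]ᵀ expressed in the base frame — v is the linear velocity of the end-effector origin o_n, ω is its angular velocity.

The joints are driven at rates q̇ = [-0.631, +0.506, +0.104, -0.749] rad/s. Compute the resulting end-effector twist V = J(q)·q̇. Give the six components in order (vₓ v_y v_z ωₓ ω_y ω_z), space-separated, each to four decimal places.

o_n = [-1.0514, -0.5100, 0.1187]
J₁: ẑ×o_n = [0.5100, -1.0514, 0.0000], ω = ẑ
J2: z=[0.0000, 0.0000, 1.0000] o=[-0.1208, 0.1050, 0.0000] → [0.6150, -0.9306, 0.0000, 0.0000, 0.0000, 1.0000]
J3: z=[-0.8910, 0.4540, 0.0000] o=[-0.4522, -0.5455, 0.0000] → [0.0539, 0.1058, 0.2404, -0.8910, 0.4540, 0.0000]
J4: z=[-0.8910, 0.4540, 0.0000] o=[-0.6019, -0.8394, -0.0823] → [0.0912, 0.1791, -0.0895, -0.8910, 0.4540, 0.0000]
V = J·q̇ = [-0.0734, 0.0694, 0.0920, 0.5747, -0.2928, -0.1250]

-0.0734 0.0694 0.0920 0.5747 -0.2928 -0.1250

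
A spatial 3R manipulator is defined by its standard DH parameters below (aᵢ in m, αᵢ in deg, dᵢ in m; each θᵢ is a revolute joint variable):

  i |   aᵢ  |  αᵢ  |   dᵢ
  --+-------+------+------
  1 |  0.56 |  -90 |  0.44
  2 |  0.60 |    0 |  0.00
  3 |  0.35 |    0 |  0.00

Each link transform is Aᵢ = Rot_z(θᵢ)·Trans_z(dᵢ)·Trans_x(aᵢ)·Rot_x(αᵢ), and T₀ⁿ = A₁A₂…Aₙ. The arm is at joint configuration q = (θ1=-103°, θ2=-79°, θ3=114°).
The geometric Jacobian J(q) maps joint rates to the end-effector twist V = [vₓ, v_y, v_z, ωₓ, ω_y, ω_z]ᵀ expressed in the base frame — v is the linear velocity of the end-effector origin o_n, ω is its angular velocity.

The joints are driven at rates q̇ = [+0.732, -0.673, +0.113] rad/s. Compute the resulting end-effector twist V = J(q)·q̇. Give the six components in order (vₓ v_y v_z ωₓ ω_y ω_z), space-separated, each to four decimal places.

0.7494 0.1184 0.2376 -0.5456 0.1260 0.7320

o_n = [-0.2162, -0.9366, 0.8282]
J₁: ẑ×o_n = [0.9366, -0.2162, 0.0000], ω = ẑ
J2: z=[0.9744, -0.2250, 0.0000] o=[-0.1260, -0.5456, 0.4400] → [-0.0873, -0.3783, -0.4012, 0.9744, -0.2250, 0.0000]
J3: z=[0.9744, -0.2250, 0.0000] o=[-0.1517, -0.6572, 1.0290] → [0.0452, 0.1956, -0.2867, 0.9744, -0.2250, 0.0000]
V = J·q̇ = [0.7494, 0.1184, 0.2376, -0.5456, 0.1260, 0.7320]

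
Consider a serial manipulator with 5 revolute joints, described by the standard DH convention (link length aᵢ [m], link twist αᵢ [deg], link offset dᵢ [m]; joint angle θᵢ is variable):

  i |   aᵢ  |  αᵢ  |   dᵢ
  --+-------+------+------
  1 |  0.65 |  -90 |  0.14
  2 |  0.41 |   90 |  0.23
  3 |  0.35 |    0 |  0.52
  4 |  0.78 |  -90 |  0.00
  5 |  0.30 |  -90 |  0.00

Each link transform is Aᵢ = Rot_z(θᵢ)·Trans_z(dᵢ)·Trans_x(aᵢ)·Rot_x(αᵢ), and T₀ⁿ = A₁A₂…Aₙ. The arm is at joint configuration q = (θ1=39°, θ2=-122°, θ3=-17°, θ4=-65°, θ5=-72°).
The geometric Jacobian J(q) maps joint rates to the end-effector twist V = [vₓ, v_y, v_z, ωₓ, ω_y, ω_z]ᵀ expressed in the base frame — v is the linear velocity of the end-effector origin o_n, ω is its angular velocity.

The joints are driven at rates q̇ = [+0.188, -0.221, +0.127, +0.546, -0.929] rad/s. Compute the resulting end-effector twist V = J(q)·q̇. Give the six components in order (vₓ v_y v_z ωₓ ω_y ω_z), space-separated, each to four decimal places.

o_n = [0.0812, -0.8820, 0.4478]
J₁: ẑ×o_n = [0.8820, 0.0812, -0.0000], ω = ẑ
J2: z=[-0.6293, 0.7771, 0.0000] o=[0.5051, 0.4091, 0.1400] → [0.2392, 0.1937, 1.1419, -0.6293, 0.7771, 0.0000]
J3: z=[-0.6591, -0.5337, -0.5299] o=[0.1916, 0.4511, 0.4877] → [-0.6851, 0.0322, 0.8197, -0.6591, -0.5337, -0.5299]
J4: z=[-0.6591, -0.5337, -0.5299] o=[-0.2246, -0.0176, 0.4960] → [-0.4323, -0.1938, 0.7329, -0.6591, -0.5337, -0.5299]
J5: z=[-0.4954, -0.2221, 0.8398] o=[0.2168, -0.6541, 0.5880] → [0.2226, -0.1833, 0.0828, -0.4954, -0.2221, 0.8398]
V = J·q̇ = [-0.4169, 0.0410, 0.1750, 0.1558, -0.3246, -0.9488]

-0.4169 0.0410 0.1750 0.1558 -0.3246 -0.9488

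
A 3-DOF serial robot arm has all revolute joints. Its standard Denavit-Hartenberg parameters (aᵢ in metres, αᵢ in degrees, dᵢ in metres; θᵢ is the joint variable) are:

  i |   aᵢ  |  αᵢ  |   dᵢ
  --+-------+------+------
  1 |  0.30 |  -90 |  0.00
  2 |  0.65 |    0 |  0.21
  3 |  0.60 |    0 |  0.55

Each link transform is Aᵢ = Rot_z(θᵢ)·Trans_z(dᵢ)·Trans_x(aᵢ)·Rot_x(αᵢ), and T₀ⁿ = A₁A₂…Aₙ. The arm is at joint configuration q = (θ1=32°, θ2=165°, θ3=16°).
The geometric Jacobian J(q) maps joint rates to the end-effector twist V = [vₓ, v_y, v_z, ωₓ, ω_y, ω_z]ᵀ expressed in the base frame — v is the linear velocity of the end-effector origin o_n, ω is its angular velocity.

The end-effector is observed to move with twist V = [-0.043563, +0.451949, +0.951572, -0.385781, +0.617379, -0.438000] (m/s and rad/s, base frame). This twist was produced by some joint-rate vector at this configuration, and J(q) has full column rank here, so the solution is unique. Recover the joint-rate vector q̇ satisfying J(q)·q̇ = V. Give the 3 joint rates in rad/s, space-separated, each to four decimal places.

-0.4380 0.8200 -0.0920

o_n = [-1.1895, 0.1529, -0.1578]
J₁: ẑ×o_n = [-0.1529, -1.1895, 0.0000], ω = ẑ
J2: z=[-0.5299, 0.8480, 0.0000] o=[0.2544, 0.1590, 0.0000] → [-0.1338, -0.0836, 1.2278, -0.5299, 0.8480, 0.0000]
J3: z=[-0.5299, 0.8480, 0.0000] o=[-0.3893, 0.0044, -0.1682] → [0.0089, 0.0055, 0.5999, -0.5299, 0.8480, 0.0000]
q̇ = J⁺·V = [-0.4380, 0.8200, -0.0920]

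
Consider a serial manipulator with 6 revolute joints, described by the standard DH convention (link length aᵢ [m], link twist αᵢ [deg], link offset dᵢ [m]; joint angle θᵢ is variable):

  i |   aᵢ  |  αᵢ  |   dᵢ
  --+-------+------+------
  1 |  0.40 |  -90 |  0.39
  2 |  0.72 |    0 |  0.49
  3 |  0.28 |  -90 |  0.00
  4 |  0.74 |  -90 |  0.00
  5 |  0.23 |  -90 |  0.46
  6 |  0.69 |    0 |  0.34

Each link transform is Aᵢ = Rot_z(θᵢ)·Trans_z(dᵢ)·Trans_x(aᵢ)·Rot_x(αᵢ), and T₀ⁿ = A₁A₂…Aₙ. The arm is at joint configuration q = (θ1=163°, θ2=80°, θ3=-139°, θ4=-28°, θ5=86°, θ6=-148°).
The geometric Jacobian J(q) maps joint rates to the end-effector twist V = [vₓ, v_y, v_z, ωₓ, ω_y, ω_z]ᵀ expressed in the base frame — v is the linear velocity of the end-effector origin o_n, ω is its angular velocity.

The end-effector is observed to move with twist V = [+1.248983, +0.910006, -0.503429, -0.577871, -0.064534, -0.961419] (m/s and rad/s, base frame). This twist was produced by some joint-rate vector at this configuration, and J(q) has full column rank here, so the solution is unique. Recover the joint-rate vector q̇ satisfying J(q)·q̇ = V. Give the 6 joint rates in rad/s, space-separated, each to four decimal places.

-0.5550 0.9440 -0.8770 0.6660 -0.1790 -0.0120

o_n = [-1.2472, 0.4466, 0.3676]
J₁: ẑ×o_n = [-0.4466, -1.2472, 0.0000], ω = ẑ
J2: z=[-0.2924, -0.9563, 0.0000] o=[-0.3825, 0.1169, 0.3900] → [0.0215, -0.0066, -0.9232, -0.2924, -0.9563, 0.0000]
J3: z=[-0.2924, -0.9563, 0.0000] o=[-0.6453, -0.3151, -0.3191] → [-0.6566, 0.2007, -0.7982, -0.2924, -0.9563, 0.0000]
J4: z=[-0.8197, 0.2506, -0.5150] o=[-0.7833, -0.2729, -0.0791] → [0.4825, 0.6050, -0.4735, -0.8197, 0.2506, -0.5150]
J5: z=[0.0269, 0.9151, 0.4024] o=[-1.2066, -0.5068, 0.4810] → [-0.4875, -0.0133, 0.0627, 0.0269, 0.9151, 0.4024]
J6: z=[0.6279, 0.2977, -0.7191] o=[-1.0154, -0.1484, 0.7964] → [0.3002, 0.4360, 0.4426, 0.6279, 0.2977, -0.7191]
q̇ = J⁺·V = [-0.5550, 0.9440, -0.8770, 0.6660, -0.1790, -0.0120]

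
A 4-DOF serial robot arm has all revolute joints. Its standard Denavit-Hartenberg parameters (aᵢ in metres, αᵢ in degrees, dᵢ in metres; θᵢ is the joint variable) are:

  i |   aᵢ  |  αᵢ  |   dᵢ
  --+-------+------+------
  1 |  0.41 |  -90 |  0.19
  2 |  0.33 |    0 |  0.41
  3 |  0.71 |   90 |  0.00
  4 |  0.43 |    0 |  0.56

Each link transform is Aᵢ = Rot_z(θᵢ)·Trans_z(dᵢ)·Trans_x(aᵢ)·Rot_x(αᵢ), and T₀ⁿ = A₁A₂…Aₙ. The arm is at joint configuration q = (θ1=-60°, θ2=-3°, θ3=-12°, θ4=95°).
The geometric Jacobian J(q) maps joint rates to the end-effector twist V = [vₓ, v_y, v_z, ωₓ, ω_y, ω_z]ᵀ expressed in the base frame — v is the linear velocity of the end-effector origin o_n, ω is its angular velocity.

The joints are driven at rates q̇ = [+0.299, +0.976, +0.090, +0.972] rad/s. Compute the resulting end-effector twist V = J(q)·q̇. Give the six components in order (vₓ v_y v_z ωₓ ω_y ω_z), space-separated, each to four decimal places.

o_n = [1.3482, -0.6583, 0.9223]
J₁: ẑ×o_n = [0.6583, 1.3482, -0.0000], ω = ẑ
J2: z=[0.8660, 0.5000, 0.0000] o=[0.2050, -0.3551, 0.1900] → [0.3661, -0.6341, -0.8342, 0.8660, 0.5000, 0.0000]
J3: z=[0.8660, 0.5000, 0.0000] o=[0.7248, -0.4355, 0.2073] → [0.3575, -0.6192, -0.5047, 0.8660, 0.5000, 0.0000]
J4: z=[-0.1294, 0.2241, 0.9659] o=[1.0677, -1.0294, 0.3910] → [-0.2393, 0.3396, -0.1109, -0.1294, 0.2241, 0.9659]
V = J·q̇ = [0.3537, 0.0585, -0.9674, 0.7974, 0.7509, 1.2379]

0.3537 0.0585 -0.9674 0.7974 0.7509 1.2379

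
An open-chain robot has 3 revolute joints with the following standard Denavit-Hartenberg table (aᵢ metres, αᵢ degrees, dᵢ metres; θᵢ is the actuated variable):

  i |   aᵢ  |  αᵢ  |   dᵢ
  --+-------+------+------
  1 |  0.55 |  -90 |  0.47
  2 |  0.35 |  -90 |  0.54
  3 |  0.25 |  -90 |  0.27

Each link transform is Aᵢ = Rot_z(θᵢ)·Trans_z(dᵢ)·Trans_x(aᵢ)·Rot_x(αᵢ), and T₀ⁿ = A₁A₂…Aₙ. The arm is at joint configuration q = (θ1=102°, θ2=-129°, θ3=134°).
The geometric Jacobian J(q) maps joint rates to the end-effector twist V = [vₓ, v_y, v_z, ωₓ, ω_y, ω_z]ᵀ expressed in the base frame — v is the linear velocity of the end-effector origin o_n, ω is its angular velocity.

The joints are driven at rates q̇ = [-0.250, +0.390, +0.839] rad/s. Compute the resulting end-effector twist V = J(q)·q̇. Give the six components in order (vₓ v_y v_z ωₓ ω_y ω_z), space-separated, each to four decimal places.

o_n = [-0.4872, 0.5598, 0.7770]
J₁: ẑ×o_n = [-0.5598, -0.4872, 0.0000], ω = ẑ
J2: z=[-0.9781, -0.2079, 0.0000] o=[-0.1144, 0.5380, 0.4700] → [-0.0638, 0.3002, -0.0989, -0.9781, -0.2079, 0.0000]
J3: z=[-0.1616, 0.7602, 0.6293] o=[-0.5968, 0.2103, 0.7420] → [-0.1934, 0.0746, -0.1398, -0.1616, 0.7602, 0.6293]
V = J·q̇ = [-0.0472, 0.3015, -0.1558, -0.5170, 0.5567, 0.2780]

-0.0472 0.3015 -0.1558 -0.5170 0.5567 0.2780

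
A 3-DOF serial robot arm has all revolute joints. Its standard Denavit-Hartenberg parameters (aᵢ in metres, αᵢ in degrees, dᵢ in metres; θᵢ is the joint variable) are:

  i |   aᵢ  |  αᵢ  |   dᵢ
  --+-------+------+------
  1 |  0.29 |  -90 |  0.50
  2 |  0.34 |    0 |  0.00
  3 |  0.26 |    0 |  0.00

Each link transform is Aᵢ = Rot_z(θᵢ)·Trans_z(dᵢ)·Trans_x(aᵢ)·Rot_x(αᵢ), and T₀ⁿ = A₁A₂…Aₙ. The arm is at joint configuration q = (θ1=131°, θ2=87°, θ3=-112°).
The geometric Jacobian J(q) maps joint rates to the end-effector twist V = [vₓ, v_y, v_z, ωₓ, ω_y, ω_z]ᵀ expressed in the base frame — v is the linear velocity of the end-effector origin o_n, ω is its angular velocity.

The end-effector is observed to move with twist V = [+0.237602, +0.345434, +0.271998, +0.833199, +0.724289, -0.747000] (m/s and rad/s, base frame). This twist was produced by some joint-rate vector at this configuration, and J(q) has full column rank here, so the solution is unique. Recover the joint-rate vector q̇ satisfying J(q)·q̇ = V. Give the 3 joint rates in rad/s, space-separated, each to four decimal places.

-0.7470 -0.6660 -0.4380

o_n = [-0.3565, 0.4101, 0.2703]
J₁: ẑ×o_n = [-0.4101, -0.3565, 0.0000], ω = ẑ
J2: z=[-0.7547, -0.6561, 0.0000] o=[-0.1903, 0.2189, 0.5000] → [0.1507, -0.1733, -0.2534, -0.7547, -0.6561, 0.0000]
J3: z=[-0.7547, -0.6561, 0.0000] o=[-0.2019, 0.2323, 0.1605] → [-0.0721, 0.0829, -0.2356, -0.7547, -0.6561, 0.0000]
q̇ = J⁺·V = [-0.7470, -0.6660, -0.4380]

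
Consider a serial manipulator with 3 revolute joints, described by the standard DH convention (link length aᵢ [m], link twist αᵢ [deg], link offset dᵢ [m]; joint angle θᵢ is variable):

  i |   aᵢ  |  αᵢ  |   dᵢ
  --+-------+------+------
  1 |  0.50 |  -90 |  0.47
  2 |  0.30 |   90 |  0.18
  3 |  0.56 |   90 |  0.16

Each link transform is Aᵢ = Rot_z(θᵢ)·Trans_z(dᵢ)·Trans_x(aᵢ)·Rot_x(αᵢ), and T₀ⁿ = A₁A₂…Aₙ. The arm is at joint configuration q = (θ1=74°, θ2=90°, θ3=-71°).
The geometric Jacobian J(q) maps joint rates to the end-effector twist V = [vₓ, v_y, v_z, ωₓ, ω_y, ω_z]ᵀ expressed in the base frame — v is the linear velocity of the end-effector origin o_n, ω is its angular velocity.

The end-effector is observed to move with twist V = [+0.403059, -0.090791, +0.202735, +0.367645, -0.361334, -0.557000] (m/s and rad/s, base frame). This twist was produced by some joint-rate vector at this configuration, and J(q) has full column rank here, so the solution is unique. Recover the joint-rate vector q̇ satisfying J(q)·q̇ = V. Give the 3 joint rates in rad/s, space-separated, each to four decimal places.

-0.5570 -0.4530 -0.2460

o_n = [0.5179, 0.5381, -0.0123]
J₁: ẑ×o_n = [-0.5381, 0.5179, 0.0000], ω = ẑ
J2: z=[-0.9613, 0.2756, 0.0000] o=[0.1378, 0.4806, 0.4700] → [-0.1329, -0.4636, -0.1600, -0.9613, 0.2756, 0.0000]
J3: z=[0.2756, 0.9613, 0.0000] o=[-0.0352, 0.5302, 0.1700] → [-0.1753, 0.0503, -0.5295, 0.2756, 0.9613, 0.0000]
q̇ = J⁺·V = [-0.5570, -0.4530, -0.2460]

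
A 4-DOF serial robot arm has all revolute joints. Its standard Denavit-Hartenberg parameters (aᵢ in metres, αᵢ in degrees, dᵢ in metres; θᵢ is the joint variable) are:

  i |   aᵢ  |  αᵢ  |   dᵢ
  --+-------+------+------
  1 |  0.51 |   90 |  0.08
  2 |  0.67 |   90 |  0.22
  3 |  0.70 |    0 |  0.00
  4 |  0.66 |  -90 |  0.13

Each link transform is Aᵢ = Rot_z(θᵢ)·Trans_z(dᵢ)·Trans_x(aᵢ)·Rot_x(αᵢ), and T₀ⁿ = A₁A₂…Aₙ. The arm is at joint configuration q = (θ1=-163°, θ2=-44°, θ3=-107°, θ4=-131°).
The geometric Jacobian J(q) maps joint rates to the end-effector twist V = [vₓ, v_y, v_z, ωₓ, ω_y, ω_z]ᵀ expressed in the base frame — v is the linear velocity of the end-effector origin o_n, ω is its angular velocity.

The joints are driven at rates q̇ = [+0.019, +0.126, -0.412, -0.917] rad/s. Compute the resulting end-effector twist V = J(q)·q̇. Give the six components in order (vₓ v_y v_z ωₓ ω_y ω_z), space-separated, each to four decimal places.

-0.5027 0.4105 -0.3260 -0.9197 -0.1494 0.9750

o_n = [-0.5131, -0.0415, -0.0938]
J₁: ẑ×o_n = [0.0415, -0.5131, 0.0000], ω = ẑ
J2: z=[-0.2924, 0.9563, 0.0000] o=[-0.4877, -0.1491, 0.0800] → [-0.1662, -0.0508, -0.0072, -0.2924, 0.9563, 0.0000]
J3: z=[0.6643, 0.2031, -0.7193] o=[-1.0129, -0.0796, -0.3854] → [0.0866, -0.5533, -0.0762, 0.6643, 0.2031, -0.7193]
J4: z=[0.6643, 0.2031, -0.7193] o=[-0.6764, -0.6768, -0.2433] → [0.4873, -0.2167, 0.3888, 0.6643, 0.2031, -0.7193]
V = J·q̇ = [-0.5027, 0.4105, -0.3260, -0.9197, -0.1494, 0.9750]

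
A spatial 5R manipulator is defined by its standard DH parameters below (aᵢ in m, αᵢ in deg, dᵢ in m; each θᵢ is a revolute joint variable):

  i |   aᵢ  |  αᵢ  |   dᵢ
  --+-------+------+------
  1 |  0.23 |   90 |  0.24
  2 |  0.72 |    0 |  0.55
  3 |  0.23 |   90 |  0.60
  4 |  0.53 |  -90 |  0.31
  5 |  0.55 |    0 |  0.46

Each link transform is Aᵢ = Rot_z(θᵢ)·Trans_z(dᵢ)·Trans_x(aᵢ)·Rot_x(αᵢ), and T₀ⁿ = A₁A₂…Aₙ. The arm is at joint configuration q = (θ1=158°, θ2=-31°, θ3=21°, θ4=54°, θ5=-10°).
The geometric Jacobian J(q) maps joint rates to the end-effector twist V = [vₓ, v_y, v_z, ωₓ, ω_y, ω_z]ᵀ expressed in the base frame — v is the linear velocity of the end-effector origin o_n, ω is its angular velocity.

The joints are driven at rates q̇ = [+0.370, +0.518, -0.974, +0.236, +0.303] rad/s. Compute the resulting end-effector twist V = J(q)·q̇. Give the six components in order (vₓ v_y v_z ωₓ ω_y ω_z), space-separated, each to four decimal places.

o_n = [-0.3087, 2.5917, -0.6149]
J₁: ẑ×o_n = [-2.5917, -0.3087, 0.0000], ω = ẑ
J2: z=[0.3746, 0.9272, 0.0000] o=[-0.2133, 0.0862, 0.2400] → [-0.7926, 0.3202, 1.0271, 0.3746, 0.9272, 0.0000]
J3: z=[0.3746, 0.9272, 0.0000] o=[-0.5794, 0.8273, -0.1308] → [-0.4488, 0.1813, 0.4099, 0.3746, 0.9272, 0.0000]
J4: z=[0.1610, -0.0650, -0.9848] o=[-0.5647, 1.4685, -0.1708] → [1.1351, -0.1806, 0.1975, 0.1610, -0.0650, -0.9848]
J5: z=[0.9589, 0.2465, 0.1405] o=[-0.6386, 1.9608, -0.5302] → [-0.1095, 0.1276, 0.5237, 0.9589, 0.2465, 0.1405]
V = J·q̇ = [-0.6977, -0.1289, 0.3380, 0.1577, -0.3635, 0.1802]

-0.6977 -0.1289 0.3380 0.1577 -0.3635 0.1802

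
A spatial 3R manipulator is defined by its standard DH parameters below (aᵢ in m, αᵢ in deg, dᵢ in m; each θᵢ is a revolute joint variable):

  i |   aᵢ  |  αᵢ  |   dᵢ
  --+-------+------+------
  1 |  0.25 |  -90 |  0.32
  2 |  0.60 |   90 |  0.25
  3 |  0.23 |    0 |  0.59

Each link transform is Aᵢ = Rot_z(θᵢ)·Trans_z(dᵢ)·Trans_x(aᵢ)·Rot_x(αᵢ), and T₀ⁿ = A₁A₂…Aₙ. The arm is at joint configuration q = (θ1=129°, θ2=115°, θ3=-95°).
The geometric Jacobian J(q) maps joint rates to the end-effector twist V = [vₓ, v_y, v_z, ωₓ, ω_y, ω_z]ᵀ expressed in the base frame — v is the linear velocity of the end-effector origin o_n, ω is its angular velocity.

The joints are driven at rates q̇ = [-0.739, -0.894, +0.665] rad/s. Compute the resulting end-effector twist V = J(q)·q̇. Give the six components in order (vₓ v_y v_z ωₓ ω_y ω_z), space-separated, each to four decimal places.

o_n = [-0.3558, 0.4062, -0.4550]
J₁: ẑ×o_n = [-0.4062, -0.3558, 0.0000], ω = ẑ
J2: z=[-0.7771, -0.6293, 0.0000] o=[-0.1573, 0.1943, 0.3200] → [0.4877, -0.6023, -0.2896, -0.7771, -0.6293, 0.0000]
J3: z=[-0.5704, 0.7043, -0.4226] o=[-0.1920, -0.1601, -0.2238] → [0.0765, -0.0626, -0.2077, -0.5704, 0.7043, -0.4226]
V = J·q̇ = [-0.0849, 0.7597, 0.1208, 0.3155, 1.0310, -1.0200]

-0.0849 0.7597 0.1208 0.3155 1.0310 -1.0200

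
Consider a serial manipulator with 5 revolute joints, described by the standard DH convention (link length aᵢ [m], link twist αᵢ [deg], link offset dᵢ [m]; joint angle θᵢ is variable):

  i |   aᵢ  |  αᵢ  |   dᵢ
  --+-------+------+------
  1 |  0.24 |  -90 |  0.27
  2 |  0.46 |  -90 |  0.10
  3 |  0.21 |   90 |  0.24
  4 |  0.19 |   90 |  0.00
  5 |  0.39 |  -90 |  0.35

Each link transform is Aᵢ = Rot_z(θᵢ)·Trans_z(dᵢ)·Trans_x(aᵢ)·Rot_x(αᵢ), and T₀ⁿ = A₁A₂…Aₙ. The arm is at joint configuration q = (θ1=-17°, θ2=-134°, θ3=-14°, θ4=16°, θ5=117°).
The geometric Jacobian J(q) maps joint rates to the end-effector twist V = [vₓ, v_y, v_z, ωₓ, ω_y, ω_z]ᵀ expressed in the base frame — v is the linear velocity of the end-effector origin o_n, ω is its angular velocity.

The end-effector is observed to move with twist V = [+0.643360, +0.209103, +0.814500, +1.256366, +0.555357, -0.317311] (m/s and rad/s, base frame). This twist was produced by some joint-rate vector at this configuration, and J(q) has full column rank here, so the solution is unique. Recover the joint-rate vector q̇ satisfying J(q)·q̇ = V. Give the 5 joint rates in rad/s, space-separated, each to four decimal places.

o_n = [-0.1393, 0.5804, 0.6985]
J₁: ẑ×o_n = [-0.5804, -0.1393, 0.0000], ω = ẑ
J2: z=[0.2924, 0.9563, 0.0000] o=[0.2295, -0.0702, 0.2700] → [0.4098, -0.1253, 0.5429, 0.2924, 0.9563, 0.0000]
J3: z=[0.6879, -0.2103, 0.6947] o=[-0.0468, 0.1189, 0.6009] → [-0.3411, -0.1314, 0.2980, 0.6879, -0.2103, 0.6947]
J4: z=[0.4444, 0.8788, -0.1740] o=[-0.0022, 0.1584, 0.9142] → [-0.1161, 0.1197, 0.3080, 0.4444, 0.8788, -0.1740]
J5: z=[-0.8194, 0.3203, -0.4754] o=[-0.0710, 0.2256, 1.0780] → [0.0471, -0.2786, -0.2689, -0.8194, 0.3203, -0.4754]
q̇ = J⁺·V = [-0.9750, 0.7440, 0.4930, 0.2100, -0.7400]

-0.9750 0.7440 0.4930 0.2100 -0.7400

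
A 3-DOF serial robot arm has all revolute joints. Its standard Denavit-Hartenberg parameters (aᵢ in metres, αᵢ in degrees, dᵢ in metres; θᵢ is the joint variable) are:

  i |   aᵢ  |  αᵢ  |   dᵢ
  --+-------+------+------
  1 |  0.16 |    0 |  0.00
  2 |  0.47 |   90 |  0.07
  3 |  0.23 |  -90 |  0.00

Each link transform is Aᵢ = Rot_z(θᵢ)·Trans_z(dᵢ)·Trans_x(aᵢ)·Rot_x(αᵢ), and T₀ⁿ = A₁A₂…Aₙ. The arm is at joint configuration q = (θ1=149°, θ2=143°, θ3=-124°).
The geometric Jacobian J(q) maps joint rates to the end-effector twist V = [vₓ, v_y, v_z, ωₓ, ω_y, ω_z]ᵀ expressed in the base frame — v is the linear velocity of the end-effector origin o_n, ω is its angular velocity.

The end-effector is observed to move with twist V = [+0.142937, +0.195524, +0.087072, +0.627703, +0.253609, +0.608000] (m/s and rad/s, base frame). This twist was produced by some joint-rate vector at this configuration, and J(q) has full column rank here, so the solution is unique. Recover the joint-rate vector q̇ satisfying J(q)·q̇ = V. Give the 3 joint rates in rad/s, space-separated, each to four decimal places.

0.0140 0.5940 -0.6770

o_n = [-0.0093, -0.2341, -0.1207]
J₁: ẑ×o_n = [0.2341, -0.0093, 0.0000], ω = ẑ
J2: z=[0.0000, 0.0000, 1.0000] o=[-0.1371, 0.0824, 0.0000] → [0.3165, 0.1279, -0.0000, 0.0000, 0.0000, 1.0000]
J3: z=[-0.9272, -0.3746, 0.0000] o=[0.0389, -0.3534, 0.0700] → [0.0714, -0.1768, -0.1286, -0.9272, -0.3746, 0.0000]
q̇ = J⁺·V = [0.0140, 0.5940, -0.6770]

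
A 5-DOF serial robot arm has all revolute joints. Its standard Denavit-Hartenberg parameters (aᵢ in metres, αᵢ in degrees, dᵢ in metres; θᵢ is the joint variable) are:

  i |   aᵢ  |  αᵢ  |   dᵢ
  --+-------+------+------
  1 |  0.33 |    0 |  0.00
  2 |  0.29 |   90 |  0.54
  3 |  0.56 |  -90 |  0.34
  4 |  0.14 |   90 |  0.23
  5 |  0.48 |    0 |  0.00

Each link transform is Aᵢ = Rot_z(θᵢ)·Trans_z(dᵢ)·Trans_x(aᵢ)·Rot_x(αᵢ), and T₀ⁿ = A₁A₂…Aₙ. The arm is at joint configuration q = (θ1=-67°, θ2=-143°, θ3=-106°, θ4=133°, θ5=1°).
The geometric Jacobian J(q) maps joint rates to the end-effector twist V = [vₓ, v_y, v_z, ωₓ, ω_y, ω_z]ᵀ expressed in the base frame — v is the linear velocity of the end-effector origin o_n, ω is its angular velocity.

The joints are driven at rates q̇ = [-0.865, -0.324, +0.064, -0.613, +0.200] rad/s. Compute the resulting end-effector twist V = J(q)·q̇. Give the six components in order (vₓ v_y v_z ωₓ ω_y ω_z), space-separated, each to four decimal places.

o_n = [-0.3446, -0.1613, 0.3424]
J₁: ẑ×o_n = [0.1613, -0.3446, 0.0000], ω = ẑ
J2: z=[0.0000, 0.0000, 1.0000] o=[0.1289, -0.3038, 0.0000] → [-0.1425, -0.4735, 0.0000, 0.0000, 0.0000, 1.0000]
J3: z=[0.5000, 0.8660, 0.0000] o=[-0.1222, -0.1588, 0.5400] → [-0.1711, 0.0988, 0.1913, 0.5000, 0.8660, 0.0000]
J4: z=[-0.8325, 0.4806, -0.2756] o=[0.1815, 0.0585, 0.0017] → [0.1032, 0.4286, 0.4358, -0.8325, 0.4806, -0.2756]
J5: z=[-0.1664, -0.6914, -0.7030] o=[-0.0840, 0.0935, 0.0301] → [-0.3951, 0.2352, -0.1378, -0.1664, -0.6914, -0.7030]
V = J·q̇ = [-0.2466, 0.2421, -0.2825, 0.5090, -0.3775, -1.1606]

-0.2466 0.2421 -0.2825 0.5090 -0.3775 -1.1606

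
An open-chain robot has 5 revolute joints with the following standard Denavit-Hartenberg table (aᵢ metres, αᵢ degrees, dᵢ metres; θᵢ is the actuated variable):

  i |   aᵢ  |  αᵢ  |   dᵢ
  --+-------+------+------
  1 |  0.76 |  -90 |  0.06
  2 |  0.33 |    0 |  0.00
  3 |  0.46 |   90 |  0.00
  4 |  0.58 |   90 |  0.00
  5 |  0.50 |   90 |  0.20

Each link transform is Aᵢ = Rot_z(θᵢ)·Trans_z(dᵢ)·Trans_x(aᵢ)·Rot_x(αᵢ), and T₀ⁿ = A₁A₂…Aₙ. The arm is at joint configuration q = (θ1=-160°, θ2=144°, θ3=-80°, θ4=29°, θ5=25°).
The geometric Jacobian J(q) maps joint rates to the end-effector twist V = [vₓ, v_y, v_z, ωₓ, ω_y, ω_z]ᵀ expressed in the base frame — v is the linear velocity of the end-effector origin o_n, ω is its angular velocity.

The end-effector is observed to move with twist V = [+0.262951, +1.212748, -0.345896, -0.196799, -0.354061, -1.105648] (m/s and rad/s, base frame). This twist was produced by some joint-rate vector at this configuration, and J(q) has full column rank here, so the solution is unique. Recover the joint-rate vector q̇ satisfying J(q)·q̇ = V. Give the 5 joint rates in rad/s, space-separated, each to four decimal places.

-0.8660 0.3190 0.5770 0.1700 0.7210

o_n = [-1.1319, -0.7589, -1.3541]
J₁: ẑ×o_n = [0.7589, -1.1319, 0.0000], ω = ẑ
J2: z=[0.3420, -0.9397, 0.0000] o=[-0.7142, -0.2599, 0.0600] → [1.3288, 0.4836, -0.5632, 0.3420, -0.9397, 0.0000]
J3: z=[0.3420, -0.9397, 0.0000] o=[-0.4633, -0.1686, -0.1340] → [1.1465, 0.4173, -0.8302, 0.3420, -0.9397, 0.0000]
J4: z=[-0.8446, -0.3074, 0.4384] o=[-0.6528, -0.2376, -0.5474] → [0.4765, -0.8914, 0.2930, -0.8446, -0.3074, 0.4384]
J5: z=[-0.4988, 0.7492, -0.4357] o=[-0.7656, -0.5779, -1.0034] → [-0.3416, -0.0153, 0.3648, -0.4988, 0.7492, -0.4357]
q̇ = J⁺·V = [-0.8660, 0.3190, 0.5770, 0.1700, 0.7210]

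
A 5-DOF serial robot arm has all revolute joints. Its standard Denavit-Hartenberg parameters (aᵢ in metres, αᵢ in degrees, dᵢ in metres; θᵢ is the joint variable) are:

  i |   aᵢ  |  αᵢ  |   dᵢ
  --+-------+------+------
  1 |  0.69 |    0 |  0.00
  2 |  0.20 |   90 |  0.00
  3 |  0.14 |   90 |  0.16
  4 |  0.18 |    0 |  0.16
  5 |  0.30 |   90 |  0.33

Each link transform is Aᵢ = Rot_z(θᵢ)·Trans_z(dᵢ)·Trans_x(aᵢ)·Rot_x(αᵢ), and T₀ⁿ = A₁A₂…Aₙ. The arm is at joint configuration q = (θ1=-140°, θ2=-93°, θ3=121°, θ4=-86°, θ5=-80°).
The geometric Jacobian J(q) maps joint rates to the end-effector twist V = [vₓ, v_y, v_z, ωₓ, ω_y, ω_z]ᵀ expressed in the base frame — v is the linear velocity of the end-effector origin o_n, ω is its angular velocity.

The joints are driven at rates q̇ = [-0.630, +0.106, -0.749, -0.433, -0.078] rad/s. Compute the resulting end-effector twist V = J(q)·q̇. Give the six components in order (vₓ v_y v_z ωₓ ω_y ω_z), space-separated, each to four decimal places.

o_n = [-1.0182, 0.0532, 0.1336]
J₁: ẑ×o_n = [-0.0532, -1.0182, 0.0000], ω = ẑ
J2: z=[0.0000, 0.0000, 1.0000] o=[-0.5286, -0.4435, 0.0000] → [-0.4967, -0.4897, 0.0000, 0.0000, 0.0000, 1.0000]
J3: z=[0.7986, 0.6018, 0.0000] o=[-0.6489, -0.2838, 0.0000] → [0.0804, -0.1067, 0.4914, 0.7986, 0.6018, 0.0000]
J4: z=[-0.5159, 0.6846, 0.5150] o=[-0.4778, -0.2451, 0.1200] → [-0.1443, -0.2713, 0.2161, -0.5159, 0.6846, 0.5150]
J5: z=[-0.5159, 0.6846, 0.5150] o=[-0.6998, -0.2488, 0.2132] → [-0.2100, -0.2050, 0.0622, -0.5159, 0.6846, 0.5150]
V = J·q̇ = [-0.0005, 0.8030, -0.4665, -0.3346, -0.8006, -0.7872]

-0.0005 0.8030 -0.4665 -0.3346 -0.8006 -0.7872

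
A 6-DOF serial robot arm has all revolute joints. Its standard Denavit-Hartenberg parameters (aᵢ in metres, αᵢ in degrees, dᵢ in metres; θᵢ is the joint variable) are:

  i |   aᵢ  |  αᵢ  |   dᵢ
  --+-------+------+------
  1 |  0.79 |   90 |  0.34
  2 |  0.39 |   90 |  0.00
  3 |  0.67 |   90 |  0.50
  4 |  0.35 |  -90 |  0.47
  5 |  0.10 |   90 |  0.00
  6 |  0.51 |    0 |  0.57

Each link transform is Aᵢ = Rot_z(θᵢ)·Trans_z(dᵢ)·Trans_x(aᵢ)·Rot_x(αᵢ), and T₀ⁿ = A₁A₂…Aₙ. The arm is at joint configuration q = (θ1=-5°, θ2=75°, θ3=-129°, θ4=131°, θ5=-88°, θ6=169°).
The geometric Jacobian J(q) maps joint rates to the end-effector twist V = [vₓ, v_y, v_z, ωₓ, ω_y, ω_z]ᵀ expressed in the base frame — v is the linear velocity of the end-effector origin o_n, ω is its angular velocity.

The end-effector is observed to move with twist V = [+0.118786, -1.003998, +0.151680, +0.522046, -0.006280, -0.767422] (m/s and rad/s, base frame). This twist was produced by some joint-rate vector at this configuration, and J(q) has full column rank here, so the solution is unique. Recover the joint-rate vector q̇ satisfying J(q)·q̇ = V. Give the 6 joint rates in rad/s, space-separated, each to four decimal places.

o_n = [1.0438, 0.4371, 0.1265]
J₁: ẑ×o_n = [-0.4371, 1.0438, 0.0000], ω = ẑ
J2: z=[-0.0872, -0.9962, 0.0000] o=[0.7870, -0.0689, 0.3400] → [0.2127, -0.0186, 0.2118, -0.0872, -0.9962, 0.0000]
J3: z=[0.9623, -0.0842, -0.2588] o=[0.8875, -0.0777, 0.7167] → [0.1829, 0.5275, 0.5085, 0.9623, -0.0842, -0.2588]
J4: z=[-0.2552, -0.6094, -0.7507] o=[1.3053, 0.4085, 0.1800] → [0.0541, 0.1826, -0.1667, -0.2552, -0.6094, -0.7507]
J5: z=[-0.5600, -0.5398, 0.6286] o=[1.4613, -0.0812, -0.1016] → [-0.4489, -0.1347, -0.5155, -0.5600, -0.5398, 0.6286]
J6: z=[-0.7967, 0.5591, -0.2295] o=[1.4385, -0.1441, -0.1759] → [0.3025, 0.3315, -0.2424, -0.7967, 0.5591, -0.2295]
q̇ = J⁺·V = [-0.6310, -0.2820, -0.3410, 0.1780, -0.4330, -0.7890]

-0.6310 -0.2820 -0.3410 0.1780 -0.4330 -0.7890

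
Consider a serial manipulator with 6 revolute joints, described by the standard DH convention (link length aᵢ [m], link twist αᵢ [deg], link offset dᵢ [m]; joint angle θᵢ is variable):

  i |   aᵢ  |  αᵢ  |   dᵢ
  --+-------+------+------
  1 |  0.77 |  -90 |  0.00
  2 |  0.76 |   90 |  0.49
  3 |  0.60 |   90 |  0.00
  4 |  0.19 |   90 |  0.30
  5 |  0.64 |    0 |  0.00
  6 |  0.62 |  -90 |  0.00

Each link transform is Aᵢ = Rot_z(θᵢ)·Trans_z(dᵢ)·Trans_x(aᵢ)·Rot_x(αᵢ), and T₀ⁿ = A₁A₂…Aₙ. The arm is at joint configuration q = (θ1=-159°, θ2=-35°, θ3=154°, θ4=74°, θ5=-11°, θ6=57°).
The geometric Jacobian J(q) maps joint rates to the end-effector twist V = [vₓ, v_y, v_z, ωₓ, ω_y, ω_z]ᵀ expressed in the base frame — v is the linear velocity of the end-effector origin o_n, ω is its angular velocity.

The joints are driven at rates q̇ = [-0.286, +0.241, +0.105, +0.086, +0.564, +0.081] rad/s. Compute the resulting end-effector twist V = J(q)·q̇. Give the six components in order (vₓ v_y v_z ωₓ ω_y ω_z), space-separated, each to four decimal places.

o_n = [0.3076, -1.4508, 1.0894]
J₁: ẑ×o_n = [1.4508, 0.3076, -0.0000], ω = ẑ
J2: z=[0.3584, -0.9336, 0.0000] o=[-0.7189, -0.2759, 0.0000] → [-1.0171, -0.3904, 0.5372, 0.3584, -0.9336, 0.0000]
J3: z=[0.5355, 0.2056, 0.8192] o=[-1.1245, -0.9565, 0.4359] → [0.5392, 0.8231, -0.5590, 0.5355, 0.2056, 0.8192]
J4: z=[-0.0131, -0.9678, 0.2514] o=[-0.6178, -1.0437, 0.1266] → [-0.8295, 0.2453, 0.9009, -0.0131, -0.9678, 0.2514]
J5: z=[0.6641, -0.1964, -0.7213] o=[-0.4797, -1.3042, 0.3246] → [-0.2560, -1.0758, 0.0573, 0.6641, -0.1964, -0.7213]
J6: z=[0.6641, -0.1964, -0.7213] o=[-0.0085, -1.0870, 0.6994] → [-0.3390, -0.4871, -0.1795, 0.6641, -0.1964, -0.7213]
V = J·q̇ = [-0.8466, -0.7208, 0.1660, 0.5698, -0.4133, -0.6436]

-0.8466 -0.7208 0.1660 0.5698 -0.4133 -0.6436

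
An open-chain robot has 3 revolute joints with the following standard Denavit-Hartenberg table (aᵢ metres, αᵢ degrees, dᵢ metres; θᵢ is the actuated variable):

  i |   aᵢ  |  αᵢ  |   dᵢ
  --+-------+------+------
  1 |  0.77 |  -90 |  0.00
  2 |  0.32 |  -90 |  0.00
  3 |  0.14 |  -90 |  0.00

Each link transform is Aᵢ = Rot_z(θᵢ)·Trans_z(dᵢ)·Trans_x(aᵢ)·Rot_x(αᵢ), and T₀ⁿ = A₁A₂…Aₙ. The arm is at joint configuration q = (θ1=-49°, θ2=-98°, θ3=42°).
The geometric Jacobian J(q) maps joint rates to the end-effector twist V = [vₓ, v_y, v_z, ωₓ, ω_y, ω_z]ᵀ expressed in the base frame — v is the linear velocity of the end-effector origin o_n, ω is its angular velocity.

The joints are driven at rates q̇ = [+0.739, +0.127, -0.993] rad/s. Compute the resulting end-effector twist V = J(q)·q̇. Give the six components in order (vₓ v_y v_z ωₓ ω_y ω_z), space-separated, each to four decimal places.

o_n = [0.3957, -0.5980, 0.4199]
J₁: ẑ×o_n = [0.5980, 0.3957, -0.0000], ω = ẑ
J2: z=[0.7547, 0.6561, 0.0000] o=[0.5052, -0.5811, 0.0000] → [0.2755, -0.3169, 0.0590, 0.7547, 0.6561, 0.0000]
J3: z=[0.6497, -0.7474, 0.1392] o=[0.4759, -0.5475, 0.3169] → [-0.0700, -0.0781, -0.0928, 0.6497, -0.7474, 0.1392]
V = J·q̇ = [0.5464, 0.3298, 0.0996, -0.5493, 0.8255, 0.6008]

0.5464 0.3298 0.0996 -0.5493 0.8255 0.6008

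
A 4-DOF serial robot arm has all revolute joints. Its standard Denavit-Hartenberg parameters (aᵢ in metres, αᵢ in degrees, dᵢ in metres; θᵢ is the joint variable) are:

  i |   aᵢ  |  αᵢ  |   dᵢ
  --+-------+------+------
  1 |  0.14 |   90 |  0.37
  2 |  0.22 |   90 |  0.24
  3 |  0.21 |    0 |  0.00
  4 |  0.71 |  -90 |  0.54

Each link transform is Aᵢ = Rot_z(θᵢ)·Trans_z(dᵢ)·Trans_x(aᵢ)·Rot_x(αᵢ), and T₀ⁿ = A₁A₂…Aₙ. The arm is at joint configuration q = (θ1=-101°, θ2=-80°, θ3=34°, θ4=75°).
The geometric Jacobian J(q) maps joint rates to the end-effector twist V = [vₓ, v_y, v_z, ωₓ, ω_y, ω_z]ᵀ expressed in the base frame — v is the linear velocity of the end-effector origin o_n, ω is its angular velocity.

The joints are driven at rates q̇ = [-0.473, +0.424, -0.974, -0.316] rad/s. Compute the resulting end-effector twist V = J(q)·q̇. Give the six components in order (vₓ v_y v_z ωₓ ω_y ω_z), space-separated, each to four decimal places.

0.0823 0.1965 -1.1790 -0.6586 -1.1662 -0.2490

o_n = [-0.9405, 0.5531, 0.1158]
J₁: ẑ×o_n = [-0.5531, -0.9405, 0.0000], ω = ẑ
J2: z=[-0.9816, 0.1908, 0.0000] o=[-0.0267, -0.1374, 0.3700] → [-0.0485, -0.2496, -0.5035, -0.9816, 0.1908, 0.0000]
J3: z=[0.1879, 0.9667, -0.1736] o=[-0.2696, -0.1291, 0.1533] → [0.0821, 0.1236, 0.7768, 0.1879, 0.9667, -0.1736]
J4: z=[0.1879, 0.9667, -0.1736] o=[-0.3906, -0.1364, -0.0181] → [0.2491, 0.0703, 0.6611, 0.1879, 0.9667, -0.1736]
V = J·q̇ = [0.0823, 0.1965, -1.1790, -0.6586, -1.1662, -0.2490]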